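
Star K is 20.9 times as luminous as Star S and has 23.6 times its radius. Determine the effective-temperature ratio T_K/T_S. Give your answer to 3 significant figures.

L ∝ R²T⁴ gives T ∝ (L/R²)^(1/4), so
T_K/T_S = (20.9 / 23.6²)^(1/4) = (0.03753)^(1/4) = 0.4401.

0.440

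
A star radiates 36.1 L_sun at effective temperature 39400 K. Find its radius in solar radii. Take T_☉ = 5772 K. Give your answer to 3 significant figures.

R/R_☉ = √(L/L_☉) / (T/T_☉)² = √(36.1) / (6.826)²
       = 6.008 / 46.60 = 0.1289.

0.129 solar radii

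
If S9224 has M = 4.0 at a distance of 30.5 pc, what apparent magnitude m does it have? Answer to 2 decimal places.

6.42

m = M + 5 log₁₀(d/10 pc) = 4.0 + 5 log₁₀(30.5/10)
  = 4.0 + 5 × 0.484 = 4.0 + 2.42 = 6.42.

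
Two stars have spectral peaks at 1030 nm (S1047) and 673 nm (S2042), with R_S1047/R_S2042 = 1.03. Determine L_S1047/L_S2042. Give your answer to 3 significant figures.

0.193

Wien's law gives T ∝ 1/λ_max, so T_S1047/T_S2042 = λ_S2042/λ_S1047 = 673/1030 = 0.6534.
Then L ∝ R²T⁴ gives L_S1047/L_S2042 = (1.03)² × (0.6534)⁴ = 1.061 × 0.1823 = 0.1934.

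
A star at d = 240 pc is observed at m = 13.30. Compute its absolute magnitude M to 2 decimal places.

6.40

M = m − 5 log₁₀(d/10 pc) = 13.30 − 5 log₁₀(240/10)
  = 13.30 − 5 × 1.380 = 13.30 − 6.90 = 6.40.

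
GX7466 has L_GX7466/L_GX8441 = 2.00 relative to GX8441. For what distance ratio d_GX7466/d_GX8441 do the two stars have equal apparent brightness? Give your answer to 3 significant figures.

Equal flux requires L_GX7466/d_GX7466² = L_GX8441/d_GX8441², so d_GX7466/d_GX8441 = √(L_GX7466/L_GX8441)
= √(2.00) = 1.414.

1.41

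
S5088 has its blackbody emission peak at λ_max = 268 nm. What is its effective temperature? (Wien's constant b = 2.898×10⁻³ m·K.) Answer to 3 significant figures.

T = b/λ_max = 2.898×10⁻³ / (268×10⁻⁹) = 1.081×10^4 K.

1.08×10^4 K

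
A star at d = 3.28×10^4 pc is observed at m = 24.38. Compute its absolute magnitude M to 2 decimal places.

6.80

M = m − 5 log₁₀(d/10 pc) = 24.38 − 5 log₁₀(3.28×10^4/10)
  = 24.38 − 5 × 3.516 = 24.38 − 17.58 = 6.80.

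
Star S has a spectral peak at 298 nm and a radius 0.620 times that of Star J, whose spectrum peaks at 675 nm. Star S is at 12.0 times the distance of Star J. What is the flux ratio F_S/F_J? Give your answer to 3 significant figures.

0.0703

Wien's law: T_S/T_J = λ_J/λ_S = 675/298 = 2.265.
L_S/L_J = (R_S/R_J)²(T_S/T_J)⁴ = (0.620)²(2.265)⁴ = 10.12.
F_S/F_J = (L_S/L_J)/(d_S/d_J)² = 10.12/(12.0)² = 0.07027.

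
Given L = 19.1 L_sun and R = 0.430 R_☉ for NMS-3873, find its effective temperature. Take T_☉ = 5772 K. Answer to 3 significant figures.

1.84×10^4 K

T/T_☉ = (L/L_☉)^(1/4) / (R/R_☉)^(1/2)
T = 5772 × (19.1)^(1/4) / √(0.430) = 5772 × 2.091 / 0.6557 = 1.840×10^4 K.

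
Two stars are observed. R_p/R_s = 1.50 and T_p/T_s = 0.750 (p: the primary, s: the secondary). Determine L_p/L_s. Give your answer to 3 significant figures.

From the Stefan–Boltzmann law, L ∝ R²T⁴, so
L_p/L_s = (R_p/R_s)² (T_p/T_s)⁴ = (1.50)² × (0.750)⁴ = 2.250 × 0.3164 = 0.7119.

0.712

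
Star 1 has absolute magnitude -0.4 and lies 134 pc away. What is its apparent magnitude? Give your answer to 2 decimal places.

5.24

m = M + 5 log₁₀(d/10 pc) = -0.4 + 5 log₁₀(134/10)
  = -0.4 + 5 × 1.127 = -0.4 + 5.64 = 5.24.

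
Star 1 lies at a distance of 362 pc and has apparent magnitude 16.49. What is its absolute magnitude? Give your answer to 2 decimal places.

M = m − 5 log₁₀(d/10 pc) = 16.49 − 5 log₁₀(362/10)
  = 16.49 − 5 × 1.559 = 16.49 − 7.79 = 8.70.

8.70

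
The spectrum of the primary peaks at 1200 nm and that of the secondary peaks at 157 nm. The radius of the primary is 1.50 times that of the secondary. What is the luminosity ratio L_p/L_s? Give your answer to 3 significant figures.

6.59×10^-4

Wien's law gives T ∝ 1/λ_max, so T_p/T_s = λ_s/λ_p = 157/1200 = 0.1308.
Then L ∝ R²T⁴ gives L_p/L_s = (1.50)² × (0.1308)⁴ = 2.250 × 2.930×10^-4 = 6.593×10^-4.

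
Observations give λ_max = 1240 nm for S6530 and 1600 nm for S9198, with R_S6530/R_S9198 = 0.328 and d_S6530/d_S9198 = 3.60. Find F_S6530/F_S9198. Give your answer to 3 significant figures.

0.0230

Wien's law: T_S6530/T_S9198 = λ_S9198/λ_S6530 = 1600/1240 = 1.290.
L_S6530/L_S9198 = (R_S6530/R_S9198)²(T_S6530/T_S9198)⁴ = (0.328)²(1.290)⁴ = 0.2982.
F_S6530/F_S9198 = (L_S6530/L_S9198)/(d_S6530/d_S9198)² = 0.2982/(3.60)² = 0.02301.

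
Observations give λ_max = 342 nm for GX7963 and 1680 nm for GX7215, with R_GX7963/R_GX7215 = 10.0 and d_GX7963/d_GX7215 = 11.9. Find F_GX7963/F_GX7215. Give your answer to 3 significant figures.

Wien's law: T_GX7963/T_GX7215 = λ_GX7215/λ_GX7963 = 1680/342 = 4.912.
L_GX7963/L_GX7215 = (R_GX7963/R_GX7215)²(T_GX7963/T_GX7215)⁴ = (10.0)²(4.912)⁴ = 5.823×10^4.
F_GX7963/F_GX7215 = (L_GX7963/L_GX7215)/(d_GX7963/d_GX7215)² = 5.823×10^4/(11.9)² = 411.2.

411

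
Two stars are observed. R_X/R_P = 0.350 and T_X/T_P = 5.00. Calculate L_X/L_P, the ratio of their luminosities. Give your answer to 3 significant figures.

From the Stefan–Boltzmann law, L ∝ R²T⁴, so
L_X/L_P = (R_X/R_P)² (T_X/T_P)⁴ = (0.350)² × (5.00)⁴ = 0.1225 × 625.0 = 76.56.

76.6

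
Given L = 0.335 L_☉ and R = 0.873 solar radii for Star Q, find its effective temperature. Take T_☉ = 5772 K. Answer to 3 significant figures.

4.70×10^3 K

T/T_☉ = (L/L_☉)^(1/4) / (R/R_☉)^(1/2)
T = 5772 × (0.335)^(1/4) / √(0.873) = 5772 × 0.7608 / 0.9343 = 4700 K.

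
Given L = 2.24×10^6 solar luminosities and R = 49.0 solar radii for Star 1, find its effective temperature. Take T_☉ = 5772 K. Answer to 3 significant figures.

3.19×10^4 K

T/T_☉ = (L/L_☉)^(1/4) / (R/R_☉)^(1/2)
T = 5772 × (2.24×10^6)^(1/4) / √(49.0) = 5772 × 38.69 / 7.000 = 3.190×10^4 K.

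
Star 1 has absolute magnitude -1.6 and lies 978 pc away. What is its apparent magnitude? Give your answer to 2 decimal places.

8.35

m = M + 5 log₁₀(d/10 pc) = -1.6 + 5 log₁₀(978/10)
  = -1.6 + 5 × 1.990 = -1.6 + 9.95 = 8.35.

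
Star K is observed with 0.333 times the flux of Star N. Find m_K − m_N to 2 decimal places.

1.19

m_K − m_N = −2.5 log₁₀(F_K/F_N) = −2.5 log₁₀(0.333) = −2.5 × (-0.478) = 1.194.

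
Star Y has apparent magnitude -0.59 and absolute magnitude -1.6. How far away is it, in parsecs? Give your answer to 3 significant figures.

m − M = 5 log₁₀(d/10 pc)
-0.59 − (-1.6) = 1.01 = 5 log₁₀(d/10)
d = 10 × 10^(1.01/5) = 10 × 10^0.202 = 15.92 pc.

15.9 pc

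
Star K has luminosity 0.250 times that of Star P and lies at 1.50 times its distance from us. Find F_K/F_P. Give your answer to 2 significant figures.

F = L/(4πd²), so F_K/F_P = (L_K/L_P) / (d_K/d_P)²
= 0.250 / (1.50)² = 0.250 / 2.250 = 0.1111.

0.11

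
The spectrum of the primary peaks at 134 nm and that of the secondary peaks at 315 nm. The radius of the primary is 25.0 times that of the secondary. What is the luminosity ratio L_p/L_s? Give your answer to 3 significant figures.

1.91×10^4

Wien's law gives T ∝ 1/λ_max, so T_p/T_s = λ_s/λ_p = 315/134 = 2.351.
Then L ∝ R²T⁴ gives L_p/L_s = (25.0)² × (2.351)⁴ = 625.0 × 30.54 = 1.909×10^4.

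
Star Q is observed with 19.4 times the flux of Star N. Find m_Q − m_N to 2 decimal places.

-3.22

m_Q − m_N = −2.5 log₁₀(F_Q/F_N) = −2.5 log₁₀(19.4) = −2.5 × (1.288) = -3.220.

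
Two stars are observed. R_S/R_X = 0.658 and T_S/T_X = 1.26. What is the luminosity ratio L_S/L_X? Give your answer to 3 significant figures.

1.09

From the Stefan–Boltzmann law, L ∝ R²T⁴, so
L_S/L_X = (R_S/R_X)² (T_S/T_X)⁴ = (0.658)² × (1.26)⁴ = 0.4330 × 2.520 = 1.091.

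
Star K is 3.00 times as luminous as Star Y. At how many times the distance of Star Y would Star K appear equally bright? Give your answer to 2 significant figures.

Equal flux requires L_K/d_K² = L_Y/d_Y², so d_K/d_Y = √(L_K/L_Y)
= √(3.00) = 1.732.

1.7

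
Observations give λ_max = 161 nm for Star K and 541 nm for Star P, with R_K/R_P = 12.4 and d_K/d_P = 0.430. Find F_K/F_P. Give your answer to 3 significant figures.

Wien's law: T_K/T_P = λ_P/λ_K = 541/161 = 3.360.
L_K/L_P = (R_K/R_P)²(T_K/T_P)⁴ = (12.4)²(3.360)⁴ = 1.960×10^4.
F_K/F_P = (L_K/L_P)/(d_K/d_P)² = 1.960×10^4/(0.430)² = 1.060×10^5.

1.06×10^5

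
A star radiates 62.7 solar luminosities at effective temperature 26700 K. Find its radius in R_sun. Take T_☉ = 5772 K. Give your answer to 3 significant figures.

R/R_☉ = √(L/L_☉) / (T/T_☉)² = √(62.7) / (4.626)²
       = 7.918 / 21.40 = 0.3701.

0.370 R_sun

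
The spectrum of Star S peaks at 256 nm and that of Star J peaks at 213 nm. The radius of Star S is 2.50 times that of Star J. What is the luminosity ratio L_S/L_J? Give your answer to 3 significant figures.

3.00

Wien's law gives T ∝ 1/λ_max, so T_S/T_J = λ_J/λ_S = 213/256 = 0.8320.
Then L ∝ R²T⁴ gives L_S/L_J = (2.50)² × (0.8320)⁴ = 6.250 × 0.4792 = 2.995.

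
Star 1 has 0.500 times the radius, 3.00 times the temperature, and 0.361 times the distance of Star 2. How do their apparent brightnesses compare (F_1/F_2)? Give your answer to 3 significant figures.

L_1/L_2 = (R_1/R_2)²(T_1/T_2)⁴ = (0.500)² × (3.00)⁴ = 20.25.
F_1/F_2 = (L_1/L_2)/(d_1/d_2)² = 20.25 / (0.361)² = 155.4.

155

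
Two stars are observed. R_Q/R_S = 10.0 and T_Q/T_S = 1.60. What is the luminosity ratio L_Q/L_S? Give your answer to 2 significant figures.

6.6×10^2

From the Stefan–Boltzmann law, L ∝ R²T⁴, so
L_Q/L_S = (R_Q/R_S)² (T_Q/T_S)⁴ = (10.0)² × (1.60)⁴ = 100.0 × 6.554 = 655.4.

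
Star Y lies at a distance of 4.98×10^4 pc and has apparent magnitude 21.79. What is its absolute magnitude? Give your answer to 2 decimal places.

M = m − 5 log₁₀(d/10 pc) = 21.79 − 5 log₁₀(4.98×10^4/10)
  = 21.79 − 5 × 3.697 = 21.79 − 18.49 = 3.30.

3.30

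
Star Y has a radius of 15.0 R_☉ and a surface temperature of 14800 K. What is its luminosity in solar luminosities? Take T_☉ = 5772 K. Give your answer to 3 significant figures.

L/L_☉ = (R/R_☉)² (T/T_☉)⁴ = (15.0)² × (14800/5772)⁴
       = 225.0 × (2.564)⁴ = 225.0 × 43.23 = 9726.

9.73×10^3 solar luminosities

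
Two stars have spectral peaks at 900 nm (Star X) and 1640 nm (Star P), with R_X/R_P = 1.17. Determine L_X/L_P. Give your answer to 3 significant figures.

15.1

Wien's law gives T ∝ 1/λ_max, so T_X/T_P = λ_P/λ_X = 1640/900 = 1.822.
Then L ∝ R²T⁴ gives L_X/L_P = (1.17)² × (1.822)⁴ = 1.369 × 11.03 = 15.09.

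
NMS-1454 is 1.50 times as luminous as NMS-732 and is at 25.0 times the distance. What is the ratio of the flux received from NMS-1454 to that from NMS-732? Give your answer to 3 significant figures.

0.00240

F = L/(4πd²), so F_NMS-1454/F_NMS-732 = (L_NMS-1454/L_NMS-732) / (d_NMS-1454/d_NMS-732)²
= 1.50 / (25.0)² = 1.50 / 625.0 = 0.002400.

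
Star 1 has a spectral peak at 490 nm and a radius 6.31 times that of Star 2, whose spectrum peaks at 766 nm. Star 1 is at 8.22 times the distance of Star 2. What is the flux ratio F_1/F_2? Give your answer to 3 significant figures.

3.52

Wien's law: T_1/T_2 = λ_2/λ_1 = 766/490 = 1.563.
L_1/L_2 = (R_1/R_2)²(T_1/T_2)⁴ = (6.31)²(1.563)⁴ = 237.8.
F_1/F_2 = (L_1/L_2)/(d_1/d_2)² = 237.8/(8.22)² = 3.519.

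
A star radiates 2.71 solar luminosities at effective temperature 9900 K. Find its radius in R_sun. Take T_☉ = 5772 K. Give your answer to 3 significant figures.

R/R_☉ = √(L/L_☉) / (T/T_☉)² = √(2.71) / (1.715)²
       = 1.646 / 2.942 = 0.5596.

0.560 R_sun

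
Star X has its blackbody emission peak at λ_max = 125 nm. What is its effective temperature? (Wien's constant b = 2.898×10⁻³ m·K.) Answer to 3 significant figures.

2.32×10^4 K

T = b/λ_max = 2.898×10⁻³ / (125×10⁻⁹) = 2.318×10^4 K.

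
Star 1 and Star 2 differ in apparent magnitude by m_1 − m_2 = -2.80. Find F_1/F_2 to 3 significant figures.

13.2

F_1/F_2 = 10^(−(m_1 − m_2)/2.5) = 10^(2.80/2.5) = 10^1.120 = 13.18.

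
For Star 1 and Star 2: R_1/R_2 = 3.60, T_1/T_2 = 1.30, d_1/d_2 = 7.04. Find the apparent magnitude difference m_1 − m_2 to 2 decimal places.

0.32

L_1/L_2 = (3.60)²(1.30)⁴ = 37.02.
F_1/F_2 = (L_1/L_2)/(d_1/d_2)² = 37.02/49.56 = 0.7468.
m_1 − m_2 = −2.5 log₁₀(0.7468) = 0.32.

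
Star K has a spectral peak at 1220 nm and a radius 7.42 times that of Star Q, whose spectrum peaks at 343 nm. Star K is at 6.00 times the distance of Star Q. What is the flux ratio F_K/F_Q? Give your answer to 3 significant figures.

0.00956

Wien's law: T_K/T_Q = λ_Q/λ_K = 343/1220 = 0.2811.
L_K/L_Q = (R_K/R_Q)²(T_K/T_Q)⁴ = (7.42)²(0.2811)⁴ = 0.3440.
F_K/F_Q = (L_K/L_Q)/(d_K/d_Q)² = 0.3440/(6.00)² = 0.009555.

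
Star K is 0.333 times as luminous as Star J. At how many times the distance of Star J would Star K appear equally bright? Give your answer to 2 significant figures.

0.58

Equal flux requires L_K/d_K² = L_J/d_J², so d_K/d_J = √(L_K/L_J)
= √(0.333) = 0.5771.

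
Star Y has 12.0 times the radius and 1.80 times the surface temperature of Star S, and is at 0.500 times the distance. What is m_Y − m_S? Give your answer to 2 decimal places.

-9.45

L_Y/L_S = (12.0)²(1.80)⁴ = 1512.
F_Y/F_S = (L_Y/L_S)/(d_Y/d_S)² = 1512/0.2500 = 6047.
m_Y − m_S = −2.5 log₁₀(6047) = -9.45.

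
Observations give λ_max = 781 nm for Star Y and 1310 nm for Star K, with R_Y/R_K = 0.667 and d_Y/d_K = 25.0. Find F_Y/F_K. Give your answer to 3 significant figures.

0.00563

Wien's law: T_Y/T_K = λ_K/λ_Y = 1310/781 = 1.677.
L_Y/L_K = (R_Y/R_K)²(T_Y/T_K)⁴ = (0.667)²(1.677)⁴ = 3.522.
F_Y/F_K = (L_Y/L_K)/(d_Y/d_K)² = 3.522/(25.0)² = 0.005634.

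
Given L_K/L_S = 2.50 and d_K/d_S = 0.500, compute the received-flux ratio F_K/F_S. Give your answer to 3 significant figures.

F = L/(4πd²), so F_K/F_S = (L_K/L_S) / (d_K/d_S)²
= 2.50 / (0.500)² = 2.50 / 0.2500 = 10.00.

10.0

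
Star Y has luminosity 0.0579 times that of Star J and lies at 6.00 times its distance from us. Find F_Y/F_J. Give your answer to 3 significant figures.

F = L/(4πd²), so F_Y/F_J = (L_Y/L_J) / (d_Y/d_J)²
= 0.0579 / (6.00)² = 0.0579 / 36.00 = 0.001608.

0.00161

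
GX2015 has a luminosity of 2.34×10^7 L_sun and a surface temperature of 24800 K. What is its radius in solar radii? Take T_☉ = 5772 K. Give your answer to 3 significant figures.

R/R_☉ = √(L/L_☉) / (T/T_☉)² = √(2.34×10^7) / (4.297)²
       = 4837 / 18.46 = 262.0.

262 solar radii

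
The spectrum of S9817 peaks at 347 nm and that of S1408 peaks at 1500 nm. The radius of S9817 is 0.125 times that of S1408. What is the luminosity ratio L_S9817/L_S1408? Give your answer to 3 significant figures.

Wien's law gives T ∝ 1/λ_max, so T_S9817/T_S1408 = λ_S1408/λ_S9817 = 1500/347 = 4.323.
Then L ∝ R²T⁴ gives L_S9817/L_S1408 = (0.125)² × (4.323)⁴ = 0.01562 × 349.2 = 5.456.

5.46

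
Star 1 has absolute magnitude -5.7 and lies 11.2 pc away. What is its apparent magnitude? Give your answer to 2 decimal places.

m = M + 5 log₁₀(d/10 pc) = -5.7 + 5 log₁₀(11.2/10)
  = -5.7 + 5 × 0.049 = -5.7 + 0.25 = -5.45.

-5.45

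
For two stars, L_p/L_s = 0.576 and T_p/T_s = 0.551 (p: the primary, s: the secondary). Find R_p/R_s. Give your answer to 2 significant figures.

2.5

L ∝ R²T⁴ gives R ∝ √L / T², so
R_p/R_s = √(0.576) / (0.551)² = 0.7589 / 0.3036 = 2.500.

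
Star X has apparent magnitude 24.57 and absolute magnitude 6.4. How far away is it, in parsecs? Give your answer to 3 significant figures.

m − M = 5 log₁₀(d/10 pc)
24.57 − (6.4) = 18.17 = 5 log₁₀(d/10)
d = 10 × 10^(18.17/5) = 10 × 10^3.634 = 4.305×10^4 pc.

4.31×10^4 pc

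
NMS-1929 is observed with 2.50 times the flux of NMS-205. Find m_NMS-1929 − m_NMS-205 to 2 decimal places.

-0.99

m_NMS-1929 − m_NMS-205 = −2.5 log₁₀(F_NMS-1929/F_NMS-205) = −2.5 log₁₀(2.50) = −2.5 × (0.398) = -0.995.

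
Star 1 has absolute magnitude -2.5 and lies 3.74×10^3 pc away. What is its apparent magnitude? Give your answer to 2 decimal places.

m = M + 5 log₁₀(d/10 pc) = -2.5 + 5 log₁₀(3.74×10^3/10)
  = -2.5 + 5 × 2.573 = -2.5 + 12.86 = 10.36.

10.36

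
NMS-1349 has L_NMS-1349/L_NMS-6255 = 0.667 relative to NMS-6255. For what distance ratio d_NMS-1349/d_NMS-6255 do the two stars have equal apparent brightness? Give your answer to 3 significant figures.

0.817

Equal flux requires L_NMS-1349/d_NMS-1349² = L_NMS-6255/d_NMS-6255², so d_NMS-1349/d_NMS-6255 = √(L_NMS-1349/L_NMS-6255)
= √(0.667) = 0.8167.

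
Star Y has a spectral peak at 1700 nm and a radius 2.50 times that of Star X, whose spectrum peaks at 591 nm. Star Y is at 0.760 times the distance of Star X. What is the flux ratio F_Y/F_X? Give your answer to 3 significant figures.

0.158

Wien's law: T_Y/T_X = λ_X/λ_Y = 591/1700 = 0.3476.
L_Y/L_X = (R_Y/R_X)²(T_Y/T_X)⁴ = (2.50)²(0.3476)⁴ = 0.09129.
F_Y/F_X = (L_Y/L_X)/(d_Y/d_X)² = 0.09129/(0.760)² = 0.1581.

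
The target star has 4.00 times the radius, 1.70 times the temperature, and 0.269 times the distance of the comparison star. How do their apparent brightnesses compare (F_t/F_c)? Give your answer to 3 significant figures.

L_t/L_c = (R_t/R_c)²(T_t/T_c)⁴ = (4.00)² × (1.70)⁴ = 133.6.
F_t/F_c = (L_t/L_c)/(d_t/d_c)² = 133.6 / (0.269)² = 1847.

1.85×10^3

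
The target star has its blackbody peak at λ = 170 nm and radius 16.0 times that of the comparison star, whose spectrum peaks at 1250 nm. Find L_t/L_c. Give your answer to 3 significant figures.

7.48×10^5

Wien's law gives T ∝ 1/λ_max, so T_t/T_c = λ_c/λ_t = 1250/170 = 7.353.
Then L ∝ R²T⁴ gives L_t/L_c = (16.0)² × (7.353)⁴ = 256.0 × 2923 = 7.483×10^5.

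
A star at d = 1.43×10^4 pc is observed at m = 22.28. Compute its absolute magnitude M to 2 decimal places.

M = m − 5 log₁₀(d/10 pc) = 22.28 − 5 log₁₀(1.43×10^4/10)
  = 22.28 − 5 × 3.155 = 22.28 − 15.78 = 6.50.

6.50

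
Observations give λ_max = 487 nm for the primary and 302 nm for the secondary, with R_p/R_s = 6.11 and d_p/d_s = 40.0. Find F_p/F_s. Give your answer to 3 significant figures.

0.00345

Wien's law: T_p/T_s = λ_s/λ_p = 302/487 = 0.6201.
L_p/L_s = (R_p/R_s)²(T_p/T_s)⁴ = (6.11)²(0.6201)⁴ = 5.521.
F_p/F_s = (L_p/L_s)/(d_p/d_s)² = 5.521/(40.0)² = 0.003450.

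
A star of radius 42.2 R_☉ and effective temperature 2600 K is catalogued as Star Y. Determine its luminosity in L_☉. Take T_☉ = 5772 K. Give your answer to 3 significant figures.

L/L_☉ = (R/R_☉)² (T/T_☉)⁴ = (42.2)² × (2600/5772)⁴
       = 1781 × (0.4505)⁴ = 1781 × 0.04117 = 73.32.

73.3 L_☉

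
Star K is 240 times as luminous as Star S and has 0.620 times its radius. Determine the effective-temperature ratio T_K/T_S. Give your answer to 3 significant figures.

L ∝ R²T⁴ gives T ∝ (L/R²)^(1/4), so
T_K/T_S = (240 / 0.620²)^(1/4) = (624.3)^(1/4) = 4.999.

5.00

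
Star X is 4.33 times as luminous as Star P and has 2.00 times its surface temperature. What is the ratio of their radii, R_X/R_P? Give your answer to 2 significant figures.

L ∝ R²T⁴ gives R ∝ √L / T², so
R_X/R_P = √(4.33) / (2.00)² = 2.081 / 4.000 = 0.5202.

0.52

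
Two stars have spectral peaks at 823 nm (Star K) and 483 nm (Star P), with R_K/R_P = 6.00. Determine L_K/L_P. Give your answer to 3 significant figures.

Wien's law gives T ∝ 1/λ_max, so T_K/T_P = λ_P/λ_K = 483/823 = 0.5869.
Then L ∝ R²T⁴ gives L_K/L_P = (6.00)² × (0.5869)⁴ = 36.00 × 0.1186 = 4.271.

4.27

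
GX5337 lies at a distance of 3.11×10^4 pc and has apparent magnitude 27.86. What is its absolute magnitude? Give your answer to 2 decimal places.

M = m − 5 log₁₀(d/10 pc) = 27.86 − 5 log₁₀(3.11×10^4/10)
  = 27.86 − 5 × 3.493 = 27.86 − 17.46 = 10.40.

10.40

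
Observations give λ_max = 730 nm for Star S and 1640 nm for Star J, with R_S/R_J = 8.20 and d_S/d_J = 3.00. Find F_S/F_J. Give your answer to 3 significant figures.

190

Wien's law: T_S/T_J = λ_J/λ_S = 1640/730 = 2.247.
L_S/L_J = (R_S/R_J)²(T_S/T_J)⁴ = (8.20)²(2.247)⁴ = 1713.
F_S/F_J = (L_S/L_J)/(d_S/d_J)² = 1713/(3.00)² = 190.3.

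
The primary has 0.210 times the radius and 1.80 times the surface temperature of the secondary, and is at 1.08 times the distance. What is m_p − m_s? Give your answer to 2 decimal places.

L_p/L_s = (0.210)²(1.80)⁴ = 0.4629.
F_p/F_s = (L_p/L_s)/(d_p/d_s)² = 0.4629/1.166 = 0.3969.
m_p − m_s = −2.5 log₁₀(0.3969) = 1.00.

1.00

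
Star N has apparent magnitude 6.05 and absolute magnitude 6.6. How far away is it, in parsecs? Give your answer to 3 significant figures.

m − M = 5 log₁₀(d/10 pc)
6.05 − (6.6) = -0.55 = 5 log₁₀(d/10)
d = 10 × 10^(-0.55/5) = 10 × 10^-0.110 = 7.762 pc.

7.76 pc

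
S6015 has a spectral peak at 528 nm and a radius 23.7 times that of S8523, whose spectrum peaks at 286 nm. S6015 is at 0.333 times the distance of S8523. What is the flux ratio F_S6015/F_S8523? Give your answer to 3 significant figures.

Wien's law: T_S6015/T_S8523 = λ_S8523/λ_S6015 = 286/528 = 0.5417.
L_S6015/L_S8523 = (R_S6015/R_S8523)²(T_S6015/T_S8523)⁴ = (23.7)²(0.5417)⁴ = 48.35.
F_S6015/F_S8523 = (L_S6015/L_S8523)/(d_S6015/d_S8523)² = 48.35/(0.333)² = 436.1.

436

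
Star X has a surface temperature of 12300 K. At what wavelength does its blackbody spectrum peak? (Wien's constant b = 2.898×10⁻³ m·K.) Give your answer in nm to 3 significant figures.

236 nm

λ_max = b/T = 2.898×10⁻³ / 12300 = 2.36×10^-7 m = 235.6 nm.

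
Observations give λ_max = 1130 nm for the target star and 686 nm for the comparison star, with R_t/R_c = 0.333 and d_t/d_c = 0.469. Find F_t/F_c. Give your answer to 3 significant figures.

0.0685

Wien's law: T_t/T_c = λ_c/λ_t = 686/1130 = 0.6071.
L_t/L_c = (R_t/R_c)²(T_t/T_c)⁴ = (0.333)²(0.6071)⁴ = 0.01506.
F_t/F_c = (L_t/L_c)/(d_t/d_c)² = 0.01506/(0.469)² = 0.06847.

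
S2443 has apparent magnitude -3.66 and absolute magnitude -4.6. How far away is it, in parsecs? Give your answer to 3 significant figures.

15.4 pc

m − M = 5 log₁₀(d/10 pc)
-3.66 − (-4.6) = 0.94 = 5 log₁₀(d/10)
d = 10 × 10^(0.94/5) = 10 × 10^0.188 = 15.42 pc.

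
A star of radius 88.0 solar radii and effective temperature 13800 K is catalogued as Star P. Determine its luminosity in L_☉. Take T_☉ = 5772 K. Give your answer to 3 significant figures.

2.53×10^5 L_☉

L/L_☉ = (R/R_☉)² (T/T_☉)⁴ = (88.0)² × (13800/5772)⁴
       = 7744 × (2.391)⁴ = 7744 × 32.67 = 2.530×10^5.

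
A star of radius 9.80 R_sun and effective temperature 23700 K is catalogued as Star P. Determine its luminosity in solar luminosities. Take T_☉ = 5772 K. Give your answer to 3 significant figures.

2.73×10^4 solar luminosities

L/L_☉ = (R/R_☉)² (T/T_☉)⁴ = (9.80)² × (23700/5772)⁴
       = 96.04 × (4.106)⁴ = 96.04 × 284.2 = 2.730×10^4.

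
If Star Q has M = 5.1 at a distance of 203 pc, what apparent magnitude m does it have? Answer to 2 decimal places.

11.64

m = M + 5 log₁₀(d/10 pc) = 5.1 + 5 log₁₀(203/10)
  = 5.1 + 5 × 1.307 = 5.1 + 6.54 = 11.64.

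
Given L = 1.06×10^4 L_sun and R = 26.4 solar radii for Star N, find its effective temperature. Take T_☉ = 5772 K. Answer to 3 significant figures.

1.14×10^4 K

T/T_☉ = (L/L_☉)^(1/4) / (R/R_☉)^(1/2)
T = 5772 × (1.06×10^4)^(1/4) / √(26.4) = 5772 × 10.15 / 5.138 = 1.140×10^4 K.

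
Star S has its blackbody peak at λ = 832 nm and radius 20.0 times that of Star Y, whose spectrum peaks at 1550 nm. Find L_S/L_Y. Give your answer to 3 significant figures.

Wien's law gives T ∝ 1/λ_max, so T_S/T_Y = λ_Y/λ_S = 1550/832 = 1.863.
Then L ∝ R²T⁴ gives L_S/L_Y = (20.0)² × (1.863)⁴ = 400.0 × 12.05 = 4818.

4.82×10^3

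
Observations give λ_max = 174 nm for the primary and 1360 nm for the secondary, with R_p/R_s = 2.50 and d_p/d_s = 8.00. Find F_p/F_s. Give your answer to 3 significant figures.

364

Wien's law: T_p/T_s = λ_s/λ_p = 1360/174 = 7.816.
L_p/L_s = (R_p/R_s)²(T_p/T_s)⁴ = (2.50)²(7.816)⁴ = 2.333×10^4.
F_p/F_s = (L_p/L_s)/(d_p/d_s)² = 2.333×10^4/(8.00)² = 364.5.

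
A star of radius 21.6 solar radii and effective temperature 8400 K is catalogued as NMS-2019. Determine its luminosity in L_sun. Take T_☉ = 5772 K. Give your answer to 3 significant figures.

2.09×10^3 L_sun

L/L_☉ = (R/R_☉)² (T/T_☉)⁴ = (21.6)² × (8400/5772)⁴
       = 466.6 × (1.455)⁴ = 466.6 × 4.486 = 2093.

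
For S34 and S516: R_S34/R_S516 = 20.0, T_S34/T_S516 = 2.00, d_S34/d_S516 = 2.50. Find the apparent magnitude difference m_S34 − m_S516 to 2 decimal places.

-7.53

L_S34/L_S516 = (20.0)²(2.00)⁴ = 6400.
F_S34/F_S516 = (L_S34/L_S516)/(d_S34/d_S516)² = 6400/6.250 = 1024.
m_S34 − m_S516 = −2.5 log₁₀(1024) = -7.53.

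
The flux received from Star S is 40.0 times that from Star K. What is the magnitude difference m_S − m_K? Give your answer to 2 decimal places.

m_S − m_K = −2.5 log₁₀(F_S/F_K) = −2.5 log₁₀(40.0) = −2.5 × (1.602) = -4.005.

-4.01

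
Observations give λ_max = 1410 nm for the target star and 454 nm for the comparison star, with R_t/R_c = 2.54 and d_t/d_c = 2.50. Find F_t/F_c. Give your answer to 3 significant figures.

0.0111

Wien's law: T_t/T_c = λ_c/λ_t = 454/1410 = 0.3220.
L_t/L_c = (R_t/R_c)²(T_t/T_c)⁴ = (2.54)²(0.3220)⁴ = 0.06934.
F_t/F_c = (L_t/L_c)/(d_t/d_c)² = 0.06934/(2.50)² = 0.01110.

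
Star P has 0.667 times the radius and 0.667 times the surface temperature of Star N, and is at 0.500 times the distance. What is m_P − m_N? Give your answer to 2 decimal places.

1.13

L_P/L_N = (0.667)²(0.667)⁴ = 0.08806.
F_P/F_N = (L_P/L_N)/(d_P/d_N)² = 0.08806/0.2500 = 0.3522.
m_P − m_N = −2.5 log₁₀(0.3522) = 1.13.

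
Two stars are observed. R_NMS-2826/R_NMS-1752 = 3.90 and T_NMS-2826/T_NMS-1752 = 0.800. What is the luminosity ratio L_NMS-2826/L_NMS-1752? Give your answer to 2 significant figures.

6.2

From the Stefan–Boltzmann law, L ∝ R²T⁴, so
L_NMS-2826/L_NMS-1752 = (R_NMS-2826/R_NMS-1752)² (T_NMS-2826/T_NMS-1752)⁴ = (3.90)² × (0.800)⁴ = 15.21 × 0.4096 = 6.230.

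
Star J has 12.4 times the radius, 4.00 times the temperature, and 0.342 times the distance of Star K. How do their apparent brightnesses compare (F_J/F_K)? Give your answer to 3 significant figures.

L_J/L_K = (R_J/R_K)²(T_J/T_K)⁴ = (12.4)² × (4.00)⁴ = 3.936×10^4.
F_J/F_K = (L_J/L_K)/(d_J/d_K)² = 3.936×10^4 / (0.342)² = 3.365×10^5.

3.37×10^5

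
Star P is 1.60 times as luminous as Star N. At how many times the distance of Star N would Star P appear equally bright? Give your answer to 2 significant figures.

Equal flux requires L_P/d_P² = L_N/d_N², so d_P/d_N = √(L_P/L_N)
= √(1.60) = 1.265.

1.3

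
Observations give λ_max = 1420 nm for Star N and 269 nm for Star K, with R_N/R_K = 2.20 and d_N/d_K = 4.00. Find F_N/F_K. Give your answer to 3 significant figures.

3.90×10^-4

Wien's law: T_N/T_K = λ_K/λ_N = 269/1420 = 0.1894.
L_N/L_K = (R_N/R_K)²(T_N/T_K)⁴ = (2.20)²(0.1894)⁴ = 0.006233.
F_N/F_K = (L_N/L_K)/(d_N/d_K)² = 0.006233/(4.00)² = 3.896×10^-4.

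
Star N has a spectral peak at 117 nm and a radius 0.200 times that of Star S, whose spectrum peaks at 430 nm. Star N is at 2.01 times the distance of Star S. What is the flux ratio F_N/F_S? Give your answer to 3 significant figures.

Wien's law: T_N/T_S = λ_S/λ_N = 430/117 = 3.675.
L_N/L_S = (R_N/R_S)²(T_N/T_S)⁴ = (0.200)²(3.675)⁴ = 7.298.
F_N/F_S = (L_N/L_S)/(d_N/d_S)² = 7.298/(2.01)² = 1.806.

1.81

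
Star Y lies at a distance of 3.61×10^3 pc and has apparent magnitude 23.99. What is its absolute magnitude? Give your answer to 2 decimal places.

11.20

M = m − 5 log₁₀(d/10 pc) = 23.99 − 5 log₁₀(3.61×10^3/10)
  = 23.99 − 5 × 2.558 = 23.99 − 12.79 = 11.20.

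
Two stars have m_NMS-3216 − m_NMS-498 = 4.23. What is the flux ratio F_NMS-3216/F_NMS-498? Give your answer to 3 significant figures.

0.0203

F_NMS-3216/F_NMS-498 = 10^(−(m_NMS-3216 − m_NMS-498)/2.5) = 10^(-4.23/2.5) = 10^-1.692 = 0.02032.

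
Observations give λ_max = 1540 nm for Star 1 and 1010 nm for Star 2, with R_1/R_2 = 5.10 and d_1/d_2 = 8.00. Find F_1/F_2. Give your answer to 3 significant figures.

Wien's law: T_1/T_2 = λ_2/λ_1 = 1010/1540 = 0.6558.
L_1/L_2 = (R_1/R_2)²(T_1/T_2)⁴ = (5.10)²(0.6558)⁴ = 4.812.
F_1/F_2 = (L_1/L_2)/(d_1/d_2)² = 4.812/(8.00)² = 0.07519.

0.0752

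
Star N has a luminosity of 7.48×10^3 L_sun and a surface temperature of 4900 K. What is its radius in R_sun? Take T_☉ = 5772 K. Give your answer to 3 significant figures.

120 R_sun

R/R_☉ = √(L/L_☉) / (T/T_☉)² = √(7.48×10^3) / (0.8489)²
       = 86.49 / 0.7207 = 120.0.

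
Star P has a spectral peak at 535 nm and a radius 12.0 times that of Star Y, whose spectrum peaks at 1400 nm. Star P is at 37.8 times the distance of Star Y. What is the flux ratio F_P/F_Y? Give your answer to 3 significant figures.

4.73

Wien's law: T_P/T_Y = λ_Y/λ_P = 1400/535 = 2.617.
L_P/L_Y = (R_P/R_Y)²(T_P/T_Y)⁴ = (12.0)²(2.617)⁴ = 6752.
F_P/F_Y = (L_P/L_Y)/(d_P/d_Y)² = 6752/(37.8)² = 4.726.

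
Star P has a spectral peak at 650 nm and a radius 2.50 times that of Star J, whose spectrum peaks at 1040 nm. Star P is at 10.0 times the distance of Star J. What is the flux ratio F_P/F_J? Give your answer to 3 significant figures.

0.410

Wien's law: T_P/T_J = λ_J/λ_P = 1040/650 = 1.600.
L_P/L_J = (R_P/R_J)²(T_P/T_J)⁴ = (2.50)²(1.600)⁴ = 40.96.
F_P/F_J = (L_P/L_J)/(d_P/d_J)² = 40.96/(10.0)² = 0.4096.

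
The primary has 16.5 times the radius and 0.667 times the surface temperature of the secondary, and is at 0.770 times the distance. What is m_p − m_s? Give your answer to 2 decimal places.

-4.90

L_p/L_s = (16.5)²(0.667)⁴ = 53.89.
F_p/F_s = (L_p/L_s)/(d_p/d_s)² = 53.89/0.5929 = 90.88.
m_p − m_s = −2.5 log₁₀(90.88) = -4.90.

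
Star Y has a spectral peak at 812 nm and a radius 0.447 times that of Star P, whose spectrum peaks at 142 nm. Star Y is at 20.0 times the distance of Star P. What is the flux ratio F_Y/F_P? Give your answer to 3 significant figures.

Wien's law: T_Y/T_P = λ_P/λ_Y = 142/812 = 0.1749.
L_Y/L_P = (R_Y/R_P)²(T_Y/T_P)⁴ = (0.447)²(0.1749)⁴ = 1.869×10^-4.
F_Y/F_P = (L_Y/L_P)/(d_Y/d_P)² = 1.869×10^-4/(20.0)² = 4.672×10^-7.

4.67×10^-7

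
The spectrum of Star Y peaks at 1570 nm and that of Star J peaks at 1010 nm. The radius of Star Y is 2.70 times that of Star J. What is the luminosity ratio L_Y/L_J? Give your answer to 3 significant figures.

Wien's law gives T ∝ 1/λ_max, so T_Y/T_J = λ_J/λ_Y = 1010/1570 = 0.6433.
Then L ∝ R²T⁴ gives L_Y/L_J = (2.70)² × (0.6433)⁴ = 7.290 × 0.1713 = 1.249.

1.25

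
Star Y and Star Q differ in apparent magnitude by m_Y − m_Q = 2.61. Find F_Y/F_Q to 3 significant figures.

0.0904

F_Y/F_Q = 10^(−(m_Y − m_Q)/2.5) = 10^(-2.61/2.5) = 10^-1.044 = 0.09036.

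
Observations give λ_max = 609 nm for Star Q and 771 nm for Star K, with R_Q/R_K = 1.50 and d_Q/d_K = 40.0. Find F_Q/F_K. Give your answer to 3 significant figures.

Wien's law: T_Q/T_K = λ_K/λ_Q = 771/609 = 1.266.
L_Q/L_K = (R_Q/R_K)²(T_Q/T_K)⁴ = (1.50)²(1.266)⁴ = 5.780.
F_Q/F_K = (L_Q/L_K)/(d_Q/d_K)² = 5.780/(40.0)² = 0.003613.

0.00361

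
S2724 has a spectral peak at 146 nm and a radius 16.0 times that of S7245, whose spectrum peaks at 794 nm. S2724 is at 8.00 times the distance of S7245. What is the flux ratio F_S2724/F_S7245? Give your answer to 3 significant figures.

Wien's law: T_S2724/T_S7245 = λ_S7245/λ_S2724 = 794/146 = 5.438.
L_S2724/L_S7245 = (R_S2724/R_S7245)²(T_S2724/T_S7245)⁴ = (16.0)²(5.438)⁴ = 2.239×10^5.
F_S2724/F_S7245 = (L_S2724/L_S7245)/(d_S2724/d_S7245)² = 2.239×10^5/(8.00)² = 3499.

3.50×10^3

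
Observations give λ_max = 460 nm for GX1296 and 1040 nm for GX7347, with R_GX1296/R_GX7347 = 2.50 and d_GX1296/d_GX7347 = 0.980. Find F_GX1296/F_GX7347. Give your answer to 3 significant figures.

170

Wien's law: T_GX1296/T_GX7347 = λ_GX7347/λ_GX1296 = 1040/460 = 2.261.
L_GX1296/L_GX7347 = (R_GX1296/R_GX7347)²(T_GX1296/T_GX7347)⁴ = (2.50)²(2.261)⁴ = 163.3.
F_GX1296/F_GX7347 = (L_GX1296/L_GX7347)/(d_GX1296/d_GX7347)² = 163.3/(0.980)² = 170.0.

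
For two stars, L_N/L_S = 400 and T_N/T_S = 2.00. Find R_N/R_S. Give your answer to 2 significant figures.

L ∝ R²T⁴ gives R ∝ √L / T², so
R_N/R_S = √(400) / (2.00)² = 20.00 / 4.000 = 5.000.

5.0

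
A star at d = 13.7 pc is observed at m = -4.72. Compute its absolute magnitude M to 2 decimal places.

-5.40

M = m − 5 log₁₀(d/10 pc) = -4.72 − 5 log₁₀(13.7/10)
  = -4.72 − 5 × 0.137 = -4.72 − 0.68 = -5.40.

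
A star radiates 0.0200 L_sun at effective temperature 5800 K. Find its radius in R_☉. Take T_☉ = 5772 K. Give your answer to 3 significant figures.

R/R_☉ = √(L/L_☉) / (T/T_☉)² = √(0.0200) / (1.005)²
       = 0.1414 / 1.010 = 0.1401.

0.140 R_☉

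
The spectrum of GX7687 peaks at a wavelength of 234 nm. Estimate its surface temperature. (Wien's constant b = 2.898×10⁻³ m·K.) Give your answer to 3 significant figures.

T = b/λ_max = 2.898×10⁻³ / (234×10⁻⁹) = 1.238×10^4 K.

1.24×10^4 K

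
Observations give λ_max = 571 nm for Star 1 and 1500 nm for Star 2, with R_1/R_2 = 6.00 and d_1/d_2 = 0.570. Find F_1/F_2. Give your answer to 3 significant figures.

Wien's law: T_1/T_2 = λ_2/λ_1 = 1500/571 = 2.627.
L_1/L_2 = (R_1/R_2)²(T_1/T_2)⁴ = (6.00)²(2.627)⁴ = 1714.
F_1/F_2 = (L_1/L_2)/(d_1/d_2)² = 1714/(0.570)² = 5277.

5.28×10^3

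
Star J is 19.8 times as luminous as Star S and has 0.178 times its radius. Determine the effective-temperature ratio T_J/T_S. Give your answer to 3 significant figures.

L ∝ R²T⁴ gives T ∝ (L/R²)^(1/4), so
T_J/T_S = (19.8 / 0.178²)^(1/4) = (624.9)^(1/4) = 5.000.

5.00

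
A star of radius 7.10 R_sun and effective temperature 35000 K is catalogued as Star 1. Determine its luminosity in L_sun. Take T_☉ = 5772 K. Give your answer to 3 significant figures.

L/L_☉ = (R/R_☉)² (T/T_☉)⁴ = (7.10)² × (35000/5772)⁴
       = 50.41 × (6.064)⁴ = 50.41 × 1352 = 6.815×10^4.

6.82×10^4 L_sun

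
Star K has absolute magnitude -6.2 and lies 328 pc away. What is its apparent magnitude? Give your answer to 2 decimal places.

1.38

m = M + 5 log₁₀(d/10 pc) = -6.2 + 5 log₁₀(328/10)
  = -6.2 + 5 × 1.516 = -6.2 + 7.58 = 1.38.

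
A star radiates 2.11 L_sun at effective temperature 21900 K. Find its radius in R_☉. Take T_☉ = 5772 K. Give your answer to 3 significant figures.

R/R_☉ = √(L/L_☉) / (T/T_☉)² = √(2.11) / (3.794)²
       = 1.453 / 14.40 = 0.1009.

0.101 R_☉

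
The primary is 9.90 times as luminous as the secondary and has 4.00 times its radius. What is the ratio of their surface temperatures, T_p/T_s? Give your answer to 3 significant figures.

L ∝ R²T⁴ gives T ∝ (L/R²)^(1/4), so
T_p/T_s = (9.90 / 4.00²)^(1/4) = (0.6188)^(1/4) = 0.8869.

0.887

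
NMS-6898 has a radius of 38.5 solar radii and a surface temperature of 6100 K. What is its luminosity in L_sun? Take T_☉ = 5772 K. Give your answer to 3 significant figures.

L/L_☉ = (R/R_☉)² (T/T_☉)⁴ = (38.5)² × (6100/5772)⁴
       = 1482 × (1.057)⁴ = 1482 × 1.247 = 1849.

1.85×10^3 L_sun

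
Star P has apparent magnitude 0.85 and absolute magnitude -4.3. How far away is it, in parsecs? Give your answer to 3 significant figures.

107 pc

m − M = 5 log₁₀(d/10 pc)
0.85 − (-4.3) = 5.15 = 5 log₁₀(d/10)
d = 10 × 10^(5.15/5) = 10 × 10^1.030 = 107.2 pc.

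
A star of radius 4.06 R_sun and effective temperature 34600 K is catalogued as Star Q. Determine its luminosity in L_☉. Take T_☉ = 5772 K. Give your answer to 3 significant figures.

L/L_☉ = (R/R_☉)² (T/T_☉)⁴ = (4.06)² × (34600/5772)⁴
       = 16.48 × (5.994)⁴ = 16.48 × 1291 = 2.128×10^4.

2.13×10^4 L_☉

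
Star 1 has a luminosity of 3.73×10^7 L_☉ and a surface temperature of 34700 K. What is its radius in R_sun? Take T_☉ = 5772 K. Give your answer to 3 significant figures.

169 R_sun

R/R_☉ = √(L/L_☉) / (T/T_☉)² = √(3.73×10^7) / (6.012)²
       = 6107 / 36.14 = 169.0.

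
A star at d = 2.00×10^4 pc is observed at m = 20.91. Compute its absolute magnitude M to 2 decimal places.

4.40

M = m − 5 log₁₀(d/10 pc) = 20.91 − 5 log₁₀(2.00×10^4/10)
  = 20.91 − 5 × 3.301 = 20.91 − 16.51 = 4.40.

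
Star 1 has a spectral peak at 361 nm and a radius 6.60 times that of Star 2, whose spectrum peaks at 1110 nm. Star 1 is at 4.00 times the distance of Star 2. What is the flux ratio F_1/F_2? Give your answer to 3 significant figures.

243

Wien's law: T_1/T_2 = λ_2/λ_1 = 1110/361 = 3.075.
L_1/L_2 = (R_1/R_2)²(T_1/T_2)⁴ = (6.60)²(3.075)⁴ = 3894.
F_1/F_2 = (L_1/L_2)/(d_1/d_2)² = 3894/(4.00)² = 243.3.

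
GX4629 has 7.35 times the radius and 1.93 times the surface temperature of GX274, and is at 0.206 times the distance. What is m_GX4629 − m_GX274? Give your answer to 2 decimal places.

-10.62

L_GX4629/L_GX274 = (7.35)²(1.93)⁴ = 749.6.
F_GX4629/F_GX274 = (L_GX4629/L_GX274)/(d_GX4629/d_GX274)² = 749.6/0.04244 = 1.766×10^4.
m_GX4629 − m_GX274 = −2.5 log₁₀(1.766×10^4) = -10.62.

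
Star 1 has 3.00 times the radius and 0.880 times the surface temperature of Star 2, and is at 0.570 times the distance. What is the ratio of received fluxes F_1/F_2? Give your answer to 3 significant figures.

16.6

L_1/L_2 = (R_1/R_2)²(T_1/T_2)⁴ = (3.00)² × (0.880)⁴ = 5.397.
F_1/F_2 = (L_1/L_2)/(d_1/d_2)² = 5.397 / (0.570)² = 16.61.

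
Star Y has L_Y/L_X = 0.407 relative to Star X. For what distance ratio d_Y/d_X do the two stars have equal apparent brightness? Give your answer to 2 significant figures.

0.64

Equal flux requires L_Y/d_Y² = L_X/d_X², so d_Y/d_X = √(L_Y/L_X)
= √(0.407) = 0.6380.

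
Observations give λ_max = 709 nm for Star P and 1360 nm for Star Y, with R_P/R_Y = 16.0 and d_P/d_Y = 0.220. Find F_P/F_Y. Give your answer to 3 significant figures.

7.16×10^4

Wien's law: T_P/T_Y = λ_Y/λ_P = 1360/709 = 1.918.
L_P/L_Y = (R_P/R_Y)²(T_P/T_Y)⁴ = (16.0)²(1.918)⁴ = 3466.
F_P/F_Y = (L_P/L_Y)/(d_P/d_Y)² = 3466/(0.220)² = 7.161×10^4.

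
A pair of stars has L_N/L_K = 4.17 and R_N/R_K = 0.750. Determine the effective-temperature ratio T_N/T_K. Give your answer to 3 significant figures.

L ∝ R²T⁴ gives T ∝ (L/R²)^(1/4), so
T_N/T_K = (4.17 / 0.750²)^(1/4) = (7.413)^(1/4) = 1.650.

1.65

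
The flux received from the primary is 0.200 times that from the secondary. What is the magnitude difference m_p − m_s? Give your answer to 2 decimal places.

m_p − m_s = −2.5 log₁₀(F_p/F_s) = −2.5 log₁₀(0.200) = −2.5 × (-0.699) = 1.747.

1.75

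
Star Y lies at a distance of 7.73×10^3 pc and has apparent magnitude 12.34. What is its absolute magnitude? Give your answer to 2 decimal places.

-2.10

M = m − 5 log₁₀(d/10 pc) = 12.34 − 5 log₁₀(7.73×10^3/10)
  = 12.34 − 5 × 2.888 = 12.34 − 14.44 = -2.10.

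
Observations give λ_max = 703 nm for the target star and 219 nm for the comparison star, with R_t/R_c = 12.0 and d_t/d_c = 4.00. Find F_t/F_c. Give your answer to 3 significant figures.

Wien's law: T_t/T_c = λ_c/λ_t = 219/703 = 0.3115.
L_t/L_c = (R_t/R_c)²(T_t/T_c)⁴ = (12.0)²(0.3115)⁴ = 1.356.
F_t/F_c = (L_t/L_c)/(d_t/d_c)² = 1.356/(4.00)² = 0.08476.

0.0848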